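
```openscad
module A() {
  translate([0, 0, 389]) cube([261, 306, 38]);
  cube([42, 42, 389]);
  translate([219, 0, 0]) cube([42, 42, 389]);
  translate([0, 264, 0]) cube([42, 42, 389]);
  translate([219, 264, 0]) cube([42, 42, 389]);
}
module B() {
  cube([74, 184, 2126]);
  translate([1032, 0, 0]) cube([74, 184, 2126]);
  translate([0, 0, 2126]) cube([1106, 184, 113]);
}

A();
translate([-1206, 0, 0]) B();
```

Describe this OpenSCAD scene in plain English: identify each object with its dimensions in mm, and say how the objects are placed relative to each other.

A is a simple wooden stool: a rectangular seat 261 mm (x) by 306 mm (y), 38 mm thick, top face at z = 427 mm, on four square legs, each 42×42 mm in cross-section. The legs rest on z = 0, each flush with a corner of the seat.

B is a door frame. The clear opening is 958 mm wide and 2126 mm high. Two 74 mm wide jambs, 184 mm deep, stand either side of the opening from the floor to the top of the opening. A 113 mm thick head sits across the top of both jambs, spanning the full outside width of the frame.

The door frame is on the floor beside the stool on its −x side.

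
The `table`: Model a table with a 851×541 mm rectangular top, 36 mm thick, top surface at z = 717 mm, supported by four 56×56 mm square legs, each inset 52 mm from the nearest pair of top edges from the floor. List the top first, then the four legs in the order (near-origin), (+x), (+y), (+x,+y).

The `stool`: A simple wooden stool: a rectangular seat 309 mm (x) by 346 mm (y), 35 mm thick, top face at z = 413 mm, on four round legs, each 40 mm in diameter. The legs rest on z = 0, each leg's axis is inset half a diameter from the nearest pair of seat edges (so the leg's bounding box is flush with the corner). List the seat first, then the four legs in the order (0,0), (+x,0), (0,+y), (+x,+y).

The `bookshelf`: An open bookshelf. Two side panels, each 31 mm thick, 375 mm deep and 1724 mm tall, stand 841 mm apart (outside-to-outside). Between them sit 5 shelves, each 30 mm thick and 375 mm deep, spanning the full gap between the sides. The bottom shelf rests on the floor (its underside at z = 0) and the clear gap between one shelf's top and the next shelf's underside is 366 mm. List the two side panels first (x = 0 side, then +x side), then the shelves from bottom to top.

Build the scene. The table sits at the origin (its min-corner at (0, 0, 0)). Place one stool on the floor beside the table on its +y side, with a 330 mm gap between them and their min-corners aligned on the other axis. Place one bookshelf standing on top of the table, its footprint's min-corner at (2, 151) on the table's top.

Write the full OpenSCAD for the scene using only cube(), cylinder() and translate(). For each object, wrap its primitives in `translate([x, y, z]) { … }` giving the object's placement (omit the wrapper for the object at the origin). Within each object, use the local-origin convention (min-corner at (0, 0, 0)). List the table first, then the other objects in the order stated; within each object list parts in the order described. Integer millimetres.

translate([0, 0, 681]) cube([851, 541, 36]);
translate([52, 52, 0]) cube([56, 56, 681]);
translate([743, 52, 0]) cube([56, 56, 681]);
translate([52, 433, 0]) cube([56, 56, 681]);
translate([743, 433, 0]) cube([56, 56, 681]);
translate([0, 871, 0]) {
  translate([0, 0, 378]) cube([309, 346, 35]);
  translate([20, 20, 0]) cylinder(h = 378, r = 20);
  translate([289, 20, 0]) cylinder(h = 378, r = 20);
  translate([20, 326, 0]) cylinder(h = 378, r = 20);
  translate([289, 326, 0]) cylinder(h = 378, r = 20);
}
translate([2, 151, 717]) {
  cube([31, 375, 1724]);
  translate([810, 0, 0]) cube([31, 375, 1724]);
  translate([31, 0, 0]) cube([779, 375, 30]);
  translate([31, 0, 396]) cube([779, 375, 30]);
  translate([31, 0, 792]) cube([779, 375, 30]);
  translate([31, 0, 1188]) cube([779, 375, 30]);
  translate([31, 0, 1584]) cube([779, 375, 30]);
}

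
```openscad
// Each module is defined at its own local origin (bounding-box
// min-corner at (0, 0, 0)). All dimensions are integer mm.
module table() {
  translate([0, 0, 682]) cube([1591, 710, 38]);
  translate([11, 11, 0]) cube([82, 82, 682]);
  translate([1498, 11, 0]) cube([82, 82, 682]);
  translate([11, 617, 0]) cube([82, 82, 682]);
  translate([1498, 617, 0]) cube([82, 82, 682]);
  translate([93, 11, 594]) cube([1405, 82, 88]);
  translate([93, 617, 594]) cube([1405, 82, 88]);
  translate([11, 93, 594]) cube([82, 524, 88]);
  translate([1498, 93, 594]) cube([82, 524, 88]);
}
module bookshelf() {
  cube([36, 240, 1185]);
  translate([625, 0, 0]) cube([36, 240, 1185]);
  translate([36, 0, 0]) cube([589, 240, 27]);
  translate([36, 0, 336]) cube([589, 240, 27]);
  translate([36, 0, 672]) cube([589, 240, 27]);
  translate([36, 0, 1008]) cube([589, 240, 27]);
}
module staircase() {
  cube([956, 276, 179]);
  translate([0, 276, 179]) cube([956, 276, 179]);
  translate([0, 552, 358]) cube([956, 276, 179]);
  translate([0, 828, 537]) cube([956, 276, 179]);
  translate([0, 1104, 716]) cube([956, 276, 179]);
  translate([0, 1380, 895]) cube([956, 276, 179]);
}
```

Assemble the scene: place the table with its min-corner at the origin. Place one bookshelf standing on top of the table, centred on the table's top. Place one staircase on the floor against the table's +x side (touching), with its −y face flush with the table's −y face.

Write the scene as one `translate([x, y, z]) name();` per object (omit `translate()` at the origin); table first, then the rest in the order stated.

table();
translate([465, 235, 720]) bookshelf();
translate([1591, 0, 0]) staircase();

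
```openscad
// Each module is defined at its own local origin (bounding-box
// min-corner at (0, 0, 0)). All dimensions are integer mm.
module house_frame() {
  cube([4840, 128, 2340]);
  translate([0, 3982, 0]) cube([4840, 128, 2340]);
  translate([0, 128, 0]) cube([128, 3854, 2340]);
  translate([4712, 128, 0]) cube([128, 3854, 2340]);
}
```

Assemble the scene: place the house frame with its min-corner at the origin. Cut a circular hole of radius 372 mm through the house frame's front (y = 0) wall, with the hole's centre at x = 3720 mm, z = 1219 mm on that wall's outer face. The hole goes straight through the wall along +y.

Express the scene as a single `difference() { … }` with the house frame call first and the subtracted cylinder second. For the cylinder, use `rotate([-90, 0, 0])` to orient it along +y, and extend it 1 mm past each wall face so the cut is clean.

difference() {
  house_frame();
  translate([3720, -1, 1219]) rotate([-90, 0, 0]) cylinder(h = 130, r = 372);
}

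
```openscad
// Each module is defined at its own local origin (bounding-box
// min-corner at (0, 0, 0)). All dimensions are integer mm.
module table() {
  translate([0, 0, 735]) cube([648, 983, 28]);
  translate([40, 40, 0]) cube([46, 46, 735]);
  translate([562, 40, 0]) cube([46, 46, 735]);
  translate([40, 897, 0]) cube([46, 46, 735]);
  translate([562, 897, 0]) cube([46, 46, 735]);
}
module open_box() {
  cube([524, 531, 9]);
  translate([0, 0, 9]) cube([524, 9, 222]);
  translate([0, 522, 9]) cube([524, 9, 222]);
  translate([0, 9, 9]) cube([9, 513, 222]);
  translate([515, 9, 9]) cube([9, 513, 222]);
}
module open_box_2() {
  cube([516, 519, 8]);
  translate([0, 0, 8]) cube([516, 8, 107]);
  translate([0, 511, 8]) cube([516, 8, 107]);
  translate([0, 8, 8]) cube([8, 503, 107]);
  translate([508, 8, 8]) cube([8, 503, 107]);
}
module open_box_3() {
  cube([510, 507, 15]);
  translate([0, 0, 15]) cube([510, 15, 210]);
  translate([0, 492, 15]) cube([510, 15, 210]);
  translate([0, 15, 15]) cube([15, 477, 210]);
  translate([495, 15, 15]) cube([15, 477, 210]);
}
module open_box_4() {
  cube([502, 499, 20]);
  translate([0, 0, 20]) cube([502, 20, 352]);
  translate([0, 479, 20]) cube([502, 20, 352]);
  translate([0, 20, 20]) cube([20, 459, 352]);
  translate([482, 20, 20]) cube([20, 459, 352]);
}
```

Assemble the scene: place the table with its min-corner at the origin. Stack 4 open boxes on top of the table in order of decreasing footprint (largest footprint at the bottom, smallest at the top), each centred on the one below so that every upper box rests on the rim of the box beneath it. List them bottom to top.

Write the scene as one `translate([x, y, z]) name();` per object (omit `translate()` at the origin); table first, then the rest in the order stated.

table();
translate([62, 226, 763]) open_box();
translate([66, 232, 994]) open_box_2();
translate([69, 238, 1109]) open_box_3();
translate([73, 242, 1334]) open_box_4();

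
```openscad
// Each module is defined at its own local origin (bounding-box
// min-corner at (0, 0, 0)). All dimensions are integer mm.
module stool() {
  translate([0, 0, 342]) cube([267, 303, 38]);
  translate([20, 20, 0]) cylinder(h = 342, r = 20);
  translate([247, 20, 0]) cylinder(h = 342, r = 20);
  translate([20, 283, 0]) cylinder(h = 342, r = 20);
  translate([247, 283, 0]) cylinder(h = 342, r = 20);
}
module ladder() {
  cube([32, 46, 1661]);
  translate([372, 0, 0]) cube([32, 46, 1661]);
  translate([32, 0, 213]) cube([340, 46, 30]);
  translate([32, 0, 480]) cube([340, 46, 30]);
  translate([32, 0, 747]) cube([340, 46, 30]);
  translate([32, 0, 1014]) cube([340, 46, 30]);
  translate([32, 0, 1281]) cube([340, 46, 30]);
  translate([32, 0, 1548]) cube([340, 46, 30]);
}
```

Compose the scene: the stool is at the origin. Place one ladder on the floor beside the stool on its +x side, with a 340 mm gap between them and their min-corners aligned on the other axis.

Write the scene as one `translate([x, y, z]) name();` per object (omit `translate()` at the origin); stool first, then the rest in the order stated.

stool();
translate([607, 0, 0]) ladder();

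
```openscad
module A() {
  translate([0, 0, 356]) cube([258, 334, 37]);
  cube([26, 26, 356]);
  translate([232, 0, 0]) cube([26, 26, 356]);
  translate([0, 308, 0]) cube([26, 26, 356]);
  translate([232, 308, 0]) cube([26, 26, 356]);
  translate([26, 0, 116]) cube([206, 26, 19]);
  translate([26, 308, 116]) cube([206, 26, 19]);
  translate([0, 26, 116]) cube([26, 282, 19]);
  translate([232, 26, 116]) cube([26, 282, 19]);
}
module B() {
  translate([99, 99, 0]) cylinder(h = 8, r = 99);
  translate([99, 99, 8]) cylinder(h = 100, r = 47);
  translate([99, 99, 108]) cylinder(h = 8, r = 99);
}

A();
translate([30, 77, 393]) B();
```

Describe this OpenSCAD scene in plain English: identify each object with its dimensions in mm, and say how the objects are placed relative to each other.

A is a four-legged stool. The seat is 258×334 mm, 37 mm thick, top at z = 393 mm. It stands on four square legs, each 26×26 mm in cross-section, from z = 0 to the seat underside, each flush with a corner of the seat. Four stretchers, 26 mm wide and 19 mm tall, connect adjacent legs with their undersides at z = 116 mm, each running between the inner faces of the legs it joins and aligned with the legs' outer faces on the other axis.

B is a spool: two coaxial disc flanges of radius 99 mm and thickness 8 mm, joined by a core cylinder of radius 47 mm and height 100 mm. The lower flange rests on z = 0 and the three cylinders share a vertical axis.

The spool is on top of the stool.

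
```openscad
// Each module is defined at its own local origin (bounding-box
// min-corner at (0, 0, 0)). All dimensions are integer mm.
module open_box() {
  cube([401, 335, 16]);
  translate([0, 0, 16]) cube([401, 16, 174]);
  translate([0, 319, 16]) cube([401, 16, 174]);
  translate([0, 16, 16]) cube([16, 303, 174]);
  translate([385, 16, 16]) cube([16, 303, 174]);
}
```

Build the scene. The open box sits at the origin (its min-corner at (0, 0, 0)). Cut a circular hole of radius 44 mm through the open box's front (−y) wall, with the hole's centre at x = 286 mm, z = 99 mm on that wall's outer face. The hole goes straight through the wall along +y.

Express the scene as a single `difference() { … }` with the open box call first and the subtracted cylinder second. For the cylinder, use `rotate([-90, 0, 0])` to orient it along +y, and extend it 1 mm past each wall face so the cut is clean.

difference() {
  open_box();
  translate([286, -1, 99]) rotate([-90, 0, 0]) cylinder(h = 18, r = 44);
}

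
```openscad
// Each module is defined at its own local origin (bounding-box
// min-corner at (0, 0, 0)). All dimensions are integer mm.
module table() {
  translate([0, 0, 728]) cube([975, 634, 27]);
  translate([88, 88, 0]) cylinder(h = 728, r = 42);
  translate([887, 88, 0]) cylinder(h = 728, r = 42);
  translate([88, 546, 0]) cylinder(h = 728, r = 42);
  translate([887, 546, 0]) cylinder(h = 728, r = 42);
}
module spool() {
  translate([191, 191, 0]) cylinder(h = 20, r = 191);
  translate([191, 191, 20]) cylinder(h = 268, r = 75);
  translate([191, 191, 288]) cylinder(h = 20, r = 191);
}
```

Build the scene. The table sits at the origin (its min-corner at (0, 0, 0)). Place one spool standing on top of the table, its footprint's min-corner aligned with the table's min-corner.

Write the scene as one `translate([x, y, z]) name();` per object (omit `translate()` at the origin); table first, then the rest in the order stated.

table();
translate([0, 0, 755]) spool();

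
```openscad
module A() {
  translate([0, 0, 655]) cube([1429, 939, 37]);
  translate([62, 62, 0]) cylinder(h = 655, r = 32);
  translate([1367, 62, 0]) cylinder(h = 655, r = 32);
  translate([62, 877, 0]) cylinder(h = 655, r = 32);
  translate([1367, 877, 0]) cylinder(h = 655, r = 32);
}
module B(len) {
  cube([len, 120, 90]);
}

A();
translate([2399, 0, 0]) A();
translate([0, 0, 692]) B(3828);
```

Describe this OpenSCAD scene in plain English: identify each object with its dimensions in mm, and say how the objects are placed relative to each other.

A is a rectangular dining table. The top is 1429×939×37 mm with its upper surface at z = 692 mm. It stands on four round legs of 64 mm diameter, each leg's bounding box inset 30 mm from the nearest pair of top edges, running from the floor to the underside of the top.

B is a rectangular beam 3828 mm long (x), 120 mm deep (y), 90 mm thick (z).

The beam spans the tops of two tables placed 970 mm apart, resting at z = 692 mm.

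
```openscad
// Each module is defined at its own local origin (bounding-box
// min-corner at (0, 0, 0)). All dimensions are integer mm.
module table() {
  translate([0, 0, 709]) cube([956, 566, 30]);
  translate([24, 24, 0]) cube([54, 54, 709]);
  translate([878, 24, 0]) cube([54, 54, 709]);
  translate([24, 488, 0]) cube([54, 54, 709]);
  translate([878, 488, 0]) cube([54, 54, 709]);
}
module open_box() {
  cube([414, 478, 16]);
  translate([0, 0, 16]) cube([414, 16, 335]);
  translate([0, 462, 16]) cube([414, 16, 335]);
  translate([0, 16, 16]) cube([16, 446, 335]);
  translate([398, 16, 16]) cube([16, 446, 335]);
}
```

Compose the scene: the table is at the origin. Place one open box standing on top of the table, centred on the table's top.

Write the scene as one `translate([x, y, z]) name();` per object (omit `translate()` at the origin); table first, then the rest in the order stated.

table();
translate([271, 44, 739]) open_box();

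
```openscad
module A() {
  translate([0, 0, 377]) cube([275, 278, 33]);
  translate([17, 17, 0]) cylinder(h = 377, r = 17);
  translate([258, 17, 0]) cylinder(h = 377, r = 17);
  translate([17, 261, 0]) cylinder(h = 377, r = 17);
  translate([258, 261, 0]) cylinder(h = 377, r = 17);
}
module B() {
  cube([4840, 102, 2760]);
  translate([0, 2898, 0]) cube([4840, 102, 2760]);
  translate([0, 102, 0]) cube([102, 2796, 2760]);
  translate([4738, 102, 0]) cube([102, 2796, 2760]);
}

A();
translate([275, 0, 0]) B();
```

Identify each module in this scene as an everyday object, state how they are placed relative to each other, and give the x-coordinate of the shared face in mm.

A is a stool. B is a house frame. The house frame is against the stool's +x side, with their −y faces flush. The x-coordinate of the shared face is 275 mm.

The stool's +x face and the house frame's −x face are both at x = 275 mm.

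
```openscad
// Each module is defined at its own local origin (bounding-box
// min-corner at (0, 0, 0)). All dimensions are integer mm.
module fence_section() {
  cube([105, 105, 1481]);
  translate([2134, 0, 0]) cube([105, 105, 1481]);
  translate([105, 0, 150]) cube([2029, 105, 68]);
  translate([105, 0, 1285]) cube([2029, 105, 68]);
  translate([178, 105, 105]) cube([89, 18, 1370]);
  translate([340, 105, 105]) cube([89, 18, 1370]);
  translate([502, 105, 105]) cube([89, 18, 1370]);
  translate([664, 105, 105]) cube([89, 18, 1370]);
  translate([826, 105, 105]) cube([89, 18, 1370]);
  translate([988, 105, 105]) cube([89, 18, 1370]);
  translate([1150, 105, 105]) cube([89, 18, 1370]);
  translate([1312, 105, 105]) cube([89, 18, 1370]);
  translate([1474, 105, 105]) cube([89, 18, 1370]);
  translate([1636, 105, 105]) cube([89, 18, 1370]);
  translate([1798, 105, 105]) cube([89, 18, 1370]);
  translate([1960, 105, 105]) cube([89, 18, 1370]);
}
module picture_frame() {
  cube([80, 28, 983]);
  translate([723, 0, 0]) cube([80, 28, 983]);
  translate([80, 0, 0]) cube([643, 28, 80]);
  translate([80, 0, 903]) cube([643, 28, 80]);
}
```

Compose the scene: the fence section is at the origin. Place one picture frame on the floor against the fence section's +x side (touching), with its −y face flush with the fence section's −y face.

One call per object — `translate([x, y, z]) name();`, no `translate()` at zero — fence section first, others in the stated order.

fence_section();
translate([2239, 0, 0]) picture_frame();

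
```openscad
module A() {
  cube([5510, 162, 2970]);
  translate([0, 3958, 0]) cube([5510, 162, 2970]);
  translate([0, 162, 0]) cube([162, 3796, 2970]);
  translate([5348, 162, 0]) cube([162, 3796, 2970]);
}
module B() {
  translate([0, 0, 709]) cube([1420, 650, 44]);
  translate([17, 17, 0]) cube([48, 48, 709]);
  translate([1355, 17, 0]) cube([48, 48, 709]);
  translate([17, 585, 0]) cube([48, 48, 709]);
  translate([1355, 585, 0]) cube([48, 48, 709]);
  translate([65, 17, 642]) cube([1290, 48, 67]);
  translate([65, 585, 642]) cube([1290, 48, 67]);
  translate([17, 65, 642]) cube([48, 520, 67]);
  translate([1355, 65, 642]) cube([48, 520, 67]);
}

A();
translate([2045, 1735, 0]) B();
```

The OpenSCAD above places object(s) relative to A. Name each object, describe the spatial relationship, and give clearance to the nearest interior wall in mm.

Clearances: x = 1883, y = 1573; minimum 1573 mm.

A is a house frame. B is a table. The table sits inside the house frame, centred. The clearance to the nearest interior wall is 1573 mm.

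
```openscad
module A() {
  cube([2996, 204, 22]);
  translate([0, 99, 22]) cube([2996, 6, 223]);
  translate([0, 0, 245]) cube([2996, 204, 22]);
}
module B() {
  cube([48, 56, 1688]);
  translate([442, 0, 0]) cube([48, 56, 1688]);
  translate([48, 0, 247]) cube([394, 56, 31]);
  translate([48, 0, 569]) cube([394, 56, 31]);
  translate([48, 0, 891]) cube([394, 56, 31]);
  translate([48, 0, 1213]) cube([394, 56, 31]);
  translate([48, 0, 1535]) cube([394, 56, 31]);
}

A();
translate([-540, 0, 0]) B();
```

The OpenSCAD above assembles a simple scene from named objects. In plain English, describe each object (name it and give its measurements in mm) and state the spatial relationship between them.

A is an I-beam lying along x, 2996 mm long. Overall section height 267 mm. Two flanges 204 mm wide (y) and 22 mm thick, one on the floor and one at the top; a web 6 mm thick runs between them, centred on the flange width.

B is a wooden ladder with two side rails of 48×56 mm section and 1688 mm height, set 490 mm apart overall. Between them run 5 rectangular rungs (56 mm deep, 31 mm thick), front faces flush with the rails' −y face. The bottom of the first rung is 247 mm above the floor and each subsequent rung is 322 mm higher than the one below.

The ladder is on the floor beside the I-beam on its −x side.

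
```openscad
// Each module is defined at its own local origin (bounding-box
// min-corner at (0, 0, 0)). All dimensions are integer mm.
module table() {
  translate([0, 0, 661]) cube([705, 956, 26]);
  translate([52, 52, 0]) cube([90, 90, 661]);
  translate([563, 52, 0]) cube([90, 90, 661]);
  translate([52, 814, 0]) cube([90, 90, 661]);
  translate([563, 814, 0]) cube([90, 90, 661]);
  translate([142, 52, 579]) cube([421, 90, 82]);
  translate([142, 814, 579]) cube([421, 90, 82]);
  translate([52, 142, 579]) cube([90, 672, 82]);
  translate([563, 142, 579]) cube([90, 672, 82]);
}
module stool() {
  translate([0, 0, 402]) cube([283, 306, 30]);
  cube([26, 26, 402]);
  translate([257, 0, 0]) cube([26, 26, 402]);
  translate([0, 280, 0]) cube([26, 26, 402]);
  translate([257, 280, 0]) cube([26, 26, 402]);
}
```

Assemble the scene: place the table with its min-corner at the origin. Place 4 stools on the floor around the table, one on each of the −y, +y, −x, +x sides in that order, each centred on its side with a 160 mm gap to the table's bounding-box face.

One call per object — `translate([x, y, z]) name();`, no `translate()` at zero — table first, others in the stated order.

table();
translate([211, -466, 0]) stool();
translate([211, 1116, 0]) stool();
translate([-443, 325, 0]) stool();
translate([865, 325, 0]) stool();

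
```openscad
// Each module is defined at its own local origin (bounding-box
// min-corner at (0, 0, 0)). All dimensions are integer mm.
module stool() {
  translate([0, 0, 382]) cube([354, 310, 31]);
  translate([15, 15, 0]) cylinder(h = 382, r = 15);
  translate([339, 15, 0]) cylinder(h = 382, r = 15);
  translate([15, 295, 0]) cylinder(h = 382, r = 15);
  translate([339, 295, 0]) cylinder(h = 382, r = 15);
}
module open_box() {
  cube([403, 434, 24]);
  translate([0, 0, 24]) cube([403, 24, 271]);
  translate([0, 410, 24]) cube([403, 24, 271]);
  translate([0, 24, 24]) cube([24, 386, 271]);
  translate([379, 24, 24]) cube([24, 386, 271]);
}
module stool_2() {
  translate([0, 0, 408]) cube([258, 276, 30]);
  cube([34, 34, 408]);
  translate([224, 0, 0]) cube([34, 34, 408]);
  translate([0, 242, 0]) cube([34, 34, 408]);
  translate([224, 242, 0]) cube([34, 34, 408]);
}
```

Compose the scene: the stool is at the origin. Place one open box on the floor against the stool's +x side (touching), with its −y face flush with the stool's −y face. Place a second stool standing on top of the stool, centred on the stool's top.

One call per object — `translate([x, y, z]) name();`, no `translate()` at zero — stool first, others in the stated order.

stool();
translate([354, 0, 0]) open_box();
translate([48, 17, 413]) stool_2();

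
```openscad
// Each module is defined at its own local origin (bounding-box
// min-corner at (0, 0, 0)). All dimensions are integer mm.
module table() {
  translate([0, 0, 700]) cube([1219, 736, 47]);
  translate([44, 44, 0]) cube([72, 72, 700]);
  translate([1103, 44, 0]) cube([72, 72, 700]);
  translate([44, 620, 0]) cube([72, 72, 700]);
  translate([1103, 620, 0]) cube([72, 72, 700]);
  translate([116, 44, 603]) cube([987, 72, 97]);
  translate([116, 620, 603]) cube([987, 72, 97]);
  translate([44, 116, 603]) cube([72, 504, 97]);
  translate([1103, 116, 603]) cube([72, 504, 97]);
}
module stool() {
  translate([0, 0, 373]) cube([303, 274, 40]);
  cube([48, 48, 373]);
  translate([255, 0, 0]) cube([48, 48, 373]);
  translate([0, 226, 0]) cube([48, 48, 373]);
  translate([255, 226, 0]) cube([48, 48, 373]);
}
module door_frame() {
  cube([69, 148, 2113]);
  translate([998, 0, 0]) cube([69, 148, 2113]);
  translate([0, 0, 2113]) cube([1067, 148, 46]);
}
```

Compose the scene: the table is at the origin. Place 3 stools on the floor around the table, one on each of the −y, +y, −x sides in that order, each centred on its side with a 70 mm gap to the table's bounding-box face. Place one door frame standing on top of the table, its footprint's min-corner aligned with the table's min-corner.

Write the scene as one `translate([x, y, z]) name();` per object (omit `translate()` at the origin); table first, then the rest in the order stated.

table();
translate([458, -344, 0]) stool();
translate([458, 806, 0]) stool();
translate([-373, 231, 0]) stool();
translate([0, 0, 747]) door_frame();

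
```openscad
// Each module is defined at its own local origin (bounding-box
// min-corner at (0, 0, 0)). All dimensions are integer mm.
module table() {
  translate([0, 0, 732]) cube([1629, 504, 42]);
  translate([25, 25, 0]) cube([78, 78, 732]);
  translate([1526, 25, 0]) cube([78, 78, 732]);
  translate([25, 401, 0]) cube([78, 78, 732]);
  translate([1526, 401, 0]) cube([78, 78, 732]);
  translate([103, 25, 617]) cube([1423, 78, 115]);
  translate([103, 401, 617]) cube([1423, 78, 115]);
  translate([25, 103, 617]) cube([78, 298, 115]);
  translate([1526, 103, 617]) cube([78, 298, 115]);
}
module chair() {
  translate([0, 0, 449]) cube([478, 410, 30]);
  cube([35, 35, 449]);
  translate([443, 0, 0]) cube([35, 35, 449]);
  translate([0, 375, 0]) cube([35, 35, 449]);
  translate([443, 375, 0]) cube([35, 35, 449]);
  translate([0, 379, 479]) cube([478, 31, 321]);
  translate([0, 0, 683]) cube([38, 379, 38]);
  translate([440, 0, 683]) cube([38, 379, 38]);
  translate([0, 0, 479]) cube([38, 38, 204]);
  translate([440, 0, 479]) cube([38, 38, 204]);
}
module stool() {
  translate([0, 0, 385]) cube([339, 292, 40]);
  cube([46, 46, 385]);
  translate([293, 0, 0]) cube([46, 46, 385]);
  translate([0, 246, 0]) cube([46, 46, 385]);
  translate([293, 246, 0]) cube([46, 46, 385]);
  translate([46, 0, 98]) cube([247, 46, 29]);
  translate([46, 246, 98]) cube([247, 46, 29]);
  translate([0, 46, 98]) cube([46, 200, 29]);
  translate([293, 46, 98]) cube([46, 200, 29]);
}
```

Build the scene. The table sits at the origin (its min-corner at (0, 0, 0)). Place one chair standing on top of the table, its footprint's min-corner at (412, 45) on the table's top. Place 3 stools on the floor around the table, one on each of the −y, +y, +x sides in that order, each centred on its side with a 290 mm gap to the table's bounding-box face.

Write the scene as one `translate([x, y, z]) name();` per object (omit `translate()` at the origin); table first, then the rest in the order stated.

table();
translate([412, 45, 774]) chair();
translate([645, -582, 0]) stool();
translate([645, 794, 0]) stool();
translate([1919, 106, 0]) stool();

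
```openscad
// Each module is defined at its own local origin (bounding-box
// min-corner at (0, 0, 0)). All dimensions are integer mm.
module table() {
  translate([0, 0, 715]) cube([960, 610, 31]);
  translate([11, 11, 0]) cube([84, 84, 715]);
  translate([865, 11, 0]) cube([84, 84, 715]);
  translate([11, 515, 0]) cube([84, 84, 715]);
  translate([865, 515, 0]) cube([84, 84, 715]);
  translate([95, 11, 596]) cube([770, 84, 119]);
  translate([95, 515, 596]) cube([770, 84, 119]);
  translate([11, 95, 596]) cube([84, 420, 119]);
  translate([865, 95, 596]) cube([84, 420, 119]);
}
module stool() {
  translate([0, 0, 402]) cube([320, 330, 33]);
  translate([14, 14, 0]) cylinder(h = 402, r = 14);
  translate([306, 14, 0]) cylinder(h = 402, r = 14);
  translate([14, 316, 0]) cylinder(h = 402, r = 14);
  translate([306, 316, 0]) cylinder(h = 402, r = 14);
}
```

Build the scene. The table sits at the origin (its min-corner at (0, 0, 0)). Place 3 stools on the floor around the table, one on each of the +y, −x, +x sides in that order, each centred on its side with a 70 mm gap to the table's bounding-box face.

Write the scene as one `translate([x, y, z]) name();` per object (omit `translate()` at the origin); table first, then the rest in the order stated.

table();
translate([320, 680, 0]) stool();
translate([-390, 140, 0]) stool();
translate([1030, 140, 0]) stool();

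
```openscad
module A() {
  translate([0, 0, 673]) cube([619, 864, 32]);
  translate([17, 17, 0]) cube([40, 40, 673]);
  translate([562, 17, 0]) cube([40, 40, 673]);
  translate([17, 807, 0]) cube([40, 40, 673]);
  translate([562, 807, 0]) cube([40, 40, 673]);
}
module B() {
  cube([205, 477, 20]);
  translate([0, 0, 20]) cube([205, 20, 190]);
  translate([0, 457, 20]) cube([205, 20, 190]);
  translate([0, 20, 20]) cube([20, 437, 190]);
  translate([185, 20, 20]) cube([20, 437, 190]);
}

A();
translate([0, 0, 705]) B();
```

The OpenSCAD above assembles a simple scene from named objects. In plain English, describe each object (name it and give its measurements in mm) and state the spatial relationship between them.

A is a rectangular dining table. The top is 619×864×32 mm with its upper surface at z = 705 mm. It stands on four 40×40 mm square legs, each inset 17 mm from the nearest pair of top edges, running from the floor to the underside of the top.

B is an open storage box with external size 205×477×210 mm and wall thickness 20 mm (the base is also 20 mm thick). The base covers the whole footprint; the four walls stand on the base, with the y-facing walls full-width and the x-facing walls fitting between their inner faces.

The open box is on top of the table.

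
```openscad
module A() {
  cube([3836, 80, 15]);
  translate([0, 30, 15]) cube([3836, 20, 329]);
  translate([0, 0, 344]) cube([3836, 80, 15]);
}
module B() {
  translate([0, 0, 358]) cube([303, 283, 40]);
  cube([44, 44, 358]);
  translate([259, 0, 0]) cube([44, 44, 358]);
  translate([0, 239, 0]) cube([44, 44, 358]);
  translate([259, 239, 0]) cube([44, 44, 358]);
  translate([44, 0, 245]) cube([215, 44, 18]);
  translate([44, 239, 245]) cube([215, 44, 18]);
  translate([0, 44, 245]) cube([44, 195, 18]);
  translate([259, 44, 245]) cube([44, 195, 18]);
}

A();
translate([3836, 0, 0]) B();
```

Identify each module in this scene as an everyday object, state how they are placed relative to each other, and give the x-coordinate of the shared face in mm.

The I-beam's +x face and the stool's −x face are both at x = 3836 mm.

A is an I-beam. B is a stool. The stool is against the I-beam's +x side, with their −y faces flush. The x-coordinate of the shared face is 3836 mm.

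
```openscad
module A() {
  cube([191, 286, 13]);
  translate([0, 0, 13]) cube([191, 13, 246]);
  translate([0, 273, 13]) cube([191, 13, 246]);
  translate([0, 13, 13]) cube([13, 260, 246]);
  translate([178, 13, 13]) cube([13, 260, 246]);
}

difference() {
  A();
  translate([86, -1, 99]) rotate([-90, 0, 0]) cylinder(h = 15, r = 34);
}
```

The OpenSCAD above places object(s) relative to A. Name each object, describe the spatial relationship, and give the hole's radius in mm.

A is an open box. The open box has a circular hole through its front wall. The hole's radius is 34 mm.

The subtracted cylinder has r = 34 mm.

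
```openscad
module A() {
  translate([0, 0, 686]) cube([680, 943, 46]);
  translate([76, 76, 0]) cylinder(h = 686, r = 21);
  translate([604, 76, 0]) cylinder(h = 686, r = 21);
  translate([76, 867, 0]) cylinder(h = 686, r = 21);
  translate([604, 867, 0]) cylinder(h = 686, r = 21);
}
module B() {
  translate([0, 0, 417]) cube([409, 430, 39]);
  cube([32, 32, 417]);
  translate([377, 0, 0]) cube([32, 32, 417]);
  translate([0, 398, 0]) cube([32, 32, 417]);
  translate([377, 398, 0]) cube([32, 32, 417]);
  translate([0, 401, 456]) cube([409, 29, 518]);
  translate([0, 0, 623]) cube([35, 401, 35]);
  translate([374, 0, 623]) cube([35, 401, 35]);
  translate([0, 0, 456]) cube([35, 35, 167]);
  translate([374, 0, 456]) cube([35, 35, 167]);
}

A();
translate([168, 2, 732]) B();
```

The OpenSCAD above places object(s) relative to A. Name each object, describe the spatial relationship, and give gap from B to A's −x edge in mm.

A is a table. B is a chair. The chair is on top of the table. The gap from the chair to the table's −x edge is 168 mm.

The chair's min-x is at 168; the table's min-x is 0; gap = 168 mm.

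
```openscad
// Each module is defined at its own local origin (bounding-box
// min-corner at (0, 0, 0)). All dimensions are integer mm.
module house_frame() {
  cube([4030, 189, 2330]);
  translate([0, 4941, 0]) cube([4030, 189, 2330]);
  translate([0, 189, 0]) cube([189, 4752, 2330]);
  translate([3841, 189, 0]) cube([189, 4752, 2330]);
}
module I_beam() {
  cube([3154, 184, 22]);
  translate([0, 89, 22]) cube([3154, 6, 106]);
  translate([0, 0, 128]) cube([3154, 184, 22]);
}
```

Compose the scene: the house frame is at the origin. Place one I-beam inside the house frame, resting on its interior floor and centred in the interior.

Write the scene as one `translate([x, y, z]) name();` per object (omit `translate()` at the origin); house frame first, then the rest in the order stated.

house_frame();
translate([438, 2473, 0]) I_beam();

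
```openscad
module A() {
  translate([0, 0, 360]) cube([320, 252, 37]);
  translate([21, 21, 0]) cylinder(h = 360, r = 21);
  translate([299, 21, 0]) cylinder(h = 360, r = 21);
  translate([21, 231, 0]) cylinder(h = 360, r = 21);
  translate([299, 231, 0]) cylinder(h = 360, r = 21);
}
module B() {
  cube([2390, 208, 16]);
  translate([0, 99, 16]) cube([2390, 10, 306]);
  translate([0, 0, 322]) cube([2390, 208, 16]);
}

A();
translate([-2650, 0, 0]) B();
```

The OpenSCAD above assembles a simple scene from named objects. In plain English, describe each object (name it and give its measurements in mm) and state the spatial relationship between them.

A is a simple wooden stool: a rectangular seat 320 mm (x) by 252 mm (y), 37 mm thick, top face at z = 397 mm, on four round legs, each 42 mm in diameter. The legs rest on z = 0, each leg's axis is inset half a diameter from the nearest pair of seat edges (so the leg's bounding box is flush with the corner).

B is an I-beam lying along x, 2390 mm long. Overall section height 338 mm. Two flanges 208 mm wide (y) and 16 mm thick, one on the floor and one at the top; a web 10 mm thick runs between them, centred on the flange width.

The I-beam is on the floor beside the stool on its −x side.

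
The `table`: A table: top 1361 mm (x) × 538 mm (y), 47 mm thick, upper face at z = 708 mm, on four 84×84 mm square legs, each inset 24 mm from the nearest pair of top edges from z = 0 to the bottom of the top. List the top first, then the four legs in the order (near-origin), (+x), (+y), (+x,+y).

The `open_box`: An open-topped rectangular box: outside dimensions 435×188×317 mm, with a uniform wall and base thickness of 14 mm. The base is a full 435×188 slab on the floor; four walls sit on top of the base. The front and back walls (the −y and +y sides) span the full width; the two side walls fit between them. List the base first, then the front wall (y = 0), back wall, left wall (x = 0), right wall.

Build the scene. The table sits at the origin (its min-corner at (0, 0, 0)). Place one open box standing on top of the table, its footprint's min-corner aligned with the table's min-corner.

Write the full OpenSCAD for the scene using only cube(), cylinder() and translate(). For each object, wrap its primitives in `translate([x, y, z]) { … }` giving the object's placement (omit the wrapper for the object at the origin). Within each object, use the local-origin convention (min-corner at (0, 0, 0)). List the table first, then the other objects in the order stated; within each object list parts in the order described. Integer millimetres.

translate([0, 0, 661]) cube([1361, 538, 47]);
translate([24, 24, 0]) cube([84, 84, 661]);
translate([1253, 24, 0]) cube([84, 84, 661]);
translate([24, 430, 0]) cube([84, 84, 661]);
translate([1253, 430, 0]) cube([84, 84, 661]);
translate([0, 0, 708]) {
  cube([435, 188, 14]);
  translate([0, 0, 14]) cube([435, 14, 303]);
  translate([0, 174, 14]) cube([435, 14, 303]);
  translate([0, 14, 14]) cube([14, 160, 303]);
  translate([421, 14, 14]) cube([14, 160, 303]);
}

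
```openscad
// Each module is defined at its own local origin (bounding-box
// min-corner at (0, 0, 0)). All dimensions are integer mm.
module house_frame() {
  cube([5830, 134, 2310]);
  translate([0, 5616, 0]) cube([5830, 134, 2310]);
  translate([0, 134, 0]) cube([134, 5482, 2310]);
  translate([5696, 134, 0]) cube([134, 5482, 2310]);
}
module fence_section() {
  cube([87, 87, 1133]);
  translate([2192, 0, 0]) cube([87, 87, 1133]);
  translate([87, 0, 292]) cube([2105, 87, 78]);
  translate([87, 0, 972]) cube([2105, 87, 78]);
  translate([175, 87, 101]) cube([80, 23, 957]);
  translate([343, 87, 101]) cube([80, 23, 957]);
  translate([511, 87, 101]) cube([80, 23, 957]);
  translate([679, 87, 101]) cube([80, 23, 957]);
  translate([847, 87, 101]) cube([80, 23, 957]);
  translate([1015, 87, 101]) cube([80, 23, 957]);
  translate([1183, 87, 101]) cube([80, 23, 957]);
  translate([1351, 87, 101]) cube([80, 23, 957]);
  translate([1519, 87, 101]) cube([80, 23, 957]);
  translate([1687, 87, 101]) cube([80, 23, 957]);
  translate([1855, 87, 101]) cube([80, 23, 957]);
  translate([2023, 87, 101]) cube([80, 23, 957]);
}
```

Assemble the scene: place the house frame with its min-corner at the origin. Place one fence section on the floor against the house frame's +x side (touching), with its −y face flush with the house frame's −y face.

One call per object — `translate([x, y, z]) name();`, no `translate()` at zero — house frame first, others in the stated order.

house_frame();
translate([5830, 0, 0]) fence_section();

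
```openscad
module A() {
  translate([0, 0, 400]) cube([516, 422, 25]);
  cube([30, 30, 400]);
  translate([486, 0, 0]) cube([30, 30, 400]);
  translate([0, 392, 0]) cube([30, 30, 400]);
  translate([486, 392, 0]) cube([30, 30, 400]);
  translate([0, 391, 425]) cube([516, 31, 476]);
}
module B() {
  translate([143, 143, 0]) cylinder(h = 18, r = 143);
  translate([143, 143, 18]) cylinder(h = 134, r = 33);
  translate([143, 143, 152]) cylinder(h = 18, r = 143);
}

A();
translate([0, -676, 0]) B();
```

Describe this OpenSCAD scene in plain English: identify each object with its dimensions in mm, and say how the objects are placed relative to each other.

A is a chair: 516×422 mm seat, 25 mm thick, top at z = 425 mm, on four 30 mm square corner legs flush with the seat edges. A 31 mm thick backrest slab spans the full seat width, extending 476 mm above the seat top, its back face flush with the seat's +y edge.

B is a spool: two coaxial disc flanges of radius 143 mm and thickness 18 mm, joined by a core cylinder of radius 33 mm and height 134 mm. The lower flange rests on z = 0 and the three cylinders share a vertical axis.

The spool is on the floor beside the chair on its −y side.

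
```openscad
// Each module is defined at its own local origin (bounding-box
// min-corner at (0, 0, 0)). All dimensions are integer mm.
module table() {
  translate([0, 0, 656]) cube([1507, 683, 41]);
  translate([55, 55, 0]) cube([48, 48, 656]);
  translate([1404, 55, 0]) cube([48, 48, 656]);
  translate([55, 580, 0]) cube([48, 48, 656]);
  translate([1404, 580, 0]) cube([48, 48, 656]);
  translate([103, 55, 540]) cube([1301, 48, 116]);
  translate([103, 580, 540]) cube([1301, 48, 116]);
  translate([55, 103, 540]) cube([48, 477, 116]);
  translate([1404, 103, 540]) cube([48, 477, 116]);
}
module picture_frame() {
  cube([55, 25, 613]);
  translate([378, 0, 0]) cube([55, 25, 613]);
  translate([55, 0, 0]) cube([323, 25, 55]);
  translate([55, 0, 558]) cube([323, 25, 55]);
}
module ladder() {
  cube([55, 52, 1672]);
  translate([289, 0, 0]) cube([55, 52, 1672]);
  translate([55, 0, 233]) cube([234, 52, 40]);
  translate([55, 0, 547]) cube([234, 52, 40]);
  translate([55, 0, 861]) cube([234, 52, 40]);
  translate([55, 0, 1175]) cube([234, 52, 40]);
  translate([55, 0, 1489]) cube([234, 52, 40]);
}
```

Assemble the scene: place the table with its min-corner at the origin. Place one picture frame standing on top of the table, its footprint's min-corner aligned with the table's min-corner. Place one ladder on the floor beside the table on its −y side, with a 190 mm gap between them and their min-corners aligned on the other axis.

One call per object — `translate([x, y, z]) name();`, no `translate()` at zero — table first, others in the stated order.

table();
translate([0, 0, 697]) picture_frame();
translate([0, -242, 0]) ladder();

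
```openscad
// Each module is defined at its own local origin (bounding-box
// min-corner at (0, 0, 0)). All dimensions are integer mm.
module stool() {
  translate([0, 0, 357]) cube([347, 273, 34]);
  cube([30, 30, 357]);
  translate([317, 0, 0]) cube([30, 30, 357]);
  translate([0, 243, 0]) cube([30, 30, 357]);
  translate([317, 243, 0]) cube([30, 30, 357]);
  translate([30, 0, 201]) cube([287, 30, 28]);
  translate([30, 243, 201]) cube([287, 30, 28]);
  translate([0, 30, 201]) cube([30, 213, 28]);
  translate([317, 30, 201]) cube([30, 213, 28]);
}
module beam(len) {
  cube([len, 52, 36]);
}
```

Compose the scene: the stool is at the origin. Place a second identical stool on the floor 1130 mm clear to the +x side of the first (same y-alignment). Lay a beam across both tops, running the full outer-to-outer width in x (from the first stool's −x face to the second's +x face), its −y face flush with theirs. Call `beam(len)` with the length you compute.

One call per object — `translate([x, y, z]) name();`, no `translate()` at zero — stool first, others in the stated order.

stool();
translate([1477, 0, 0]) stool();
translate([0, 0, 391]) beam(1824);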